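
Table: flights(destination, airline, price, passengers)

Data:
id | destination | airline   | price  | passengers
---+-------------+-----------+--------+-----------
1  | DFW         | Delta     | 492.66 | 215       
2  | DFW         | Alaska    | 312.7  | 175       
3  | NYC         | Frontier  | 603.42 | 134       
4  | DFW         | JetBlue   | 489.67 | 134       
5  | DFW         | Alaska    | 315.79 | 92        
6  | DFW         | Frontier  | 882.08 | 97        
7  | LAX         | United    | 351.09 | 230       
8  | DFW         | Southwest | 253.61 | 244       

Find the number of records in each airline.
SELECT airline, COUNT(*) as count
FROM flights
GROUP BY airline

Result:
  Alaska: 2
  Delta: 1
  Frontier: 2
  JetBlue: 1
  Southwest: 1
  United: 1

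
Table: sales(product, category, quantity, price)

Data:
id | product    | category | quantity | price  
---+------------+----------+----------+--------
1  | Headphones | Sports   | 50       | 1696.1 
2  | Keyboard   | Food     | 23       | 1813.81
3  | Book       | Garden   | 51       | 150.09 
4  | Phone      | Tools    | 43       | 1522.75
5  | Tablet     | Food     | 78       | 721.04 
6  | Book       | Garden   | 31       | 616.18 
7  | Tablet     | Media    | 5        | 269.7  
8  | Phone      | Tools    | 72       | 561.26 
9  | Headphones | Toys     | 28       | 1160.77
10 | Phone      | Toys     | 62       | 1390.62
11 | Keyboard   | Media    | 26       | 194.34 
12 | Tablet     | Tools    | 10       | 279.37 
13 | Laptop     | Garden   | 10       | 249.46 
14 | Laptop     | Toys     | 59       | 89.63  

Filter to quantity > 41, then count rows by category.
SELECT category, COUNT(*)
FROM sales
WHERE quantity > 41
GROUP BY category

Note: WHERE filters rows before grouping.

Result:
  Food: 1
  Garden: 1
  Sports: 1
  Tools: 2
  Toys: 2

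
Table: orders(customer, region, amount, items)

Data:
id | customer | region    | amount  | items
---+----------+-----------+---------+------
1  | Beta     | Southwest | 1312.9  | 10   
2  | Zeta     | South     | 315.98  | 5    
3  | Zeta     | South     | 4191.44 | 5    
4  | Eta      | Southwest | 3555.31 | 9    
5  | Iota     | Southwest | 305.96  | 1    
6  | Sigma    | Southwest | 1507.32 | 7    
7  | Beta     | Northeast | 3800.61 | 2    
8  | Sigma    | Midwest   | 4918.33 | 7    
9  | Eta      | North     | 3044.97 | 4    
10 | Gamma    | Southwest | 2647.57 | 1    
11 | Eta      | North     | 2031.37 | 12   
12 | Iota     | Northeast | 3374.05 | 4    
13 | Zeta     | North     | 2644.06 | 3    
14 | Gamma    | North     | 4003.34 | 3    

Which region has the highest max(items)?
SELECT region, MAX(items) as val
FROM orders
GROUP BY region
ORDER BY val DESC
LIMIT 1

Result: North with max(items) = 12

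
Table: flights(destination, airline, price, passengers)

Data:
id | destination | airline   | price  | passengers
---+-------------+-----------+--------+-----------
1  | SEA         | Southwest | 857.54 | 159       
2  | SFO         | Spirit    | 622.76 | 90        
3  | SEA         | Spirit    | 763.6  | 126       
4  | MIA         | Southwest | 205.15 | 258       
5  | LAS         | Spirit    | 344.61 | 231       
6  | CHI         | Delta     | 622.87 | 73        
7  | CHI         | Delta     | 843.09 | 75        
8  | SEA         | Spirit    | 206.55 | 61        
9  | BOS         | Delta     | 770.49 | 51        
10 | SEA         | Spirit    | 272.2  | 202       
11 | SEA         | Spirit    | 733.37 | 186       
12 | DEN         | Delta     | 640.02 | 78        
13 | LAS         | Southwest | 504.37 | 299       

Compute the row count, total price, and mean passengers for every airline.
SELECT airline,
       COUNT(*) as cnt,
       SUM(price) as total_price,
       AVG(passengers) as avg_passengers
FROM flights
GROUP BY airline

Result:
  Delta: 4 records, 2876.47 total price, 69.25 avg passengers
  Southwest: 3 records, 1567.06 total price, 238.67 avg passengers
  Spirit: 6 records, 2943.09 total price, 149.33 avg passengers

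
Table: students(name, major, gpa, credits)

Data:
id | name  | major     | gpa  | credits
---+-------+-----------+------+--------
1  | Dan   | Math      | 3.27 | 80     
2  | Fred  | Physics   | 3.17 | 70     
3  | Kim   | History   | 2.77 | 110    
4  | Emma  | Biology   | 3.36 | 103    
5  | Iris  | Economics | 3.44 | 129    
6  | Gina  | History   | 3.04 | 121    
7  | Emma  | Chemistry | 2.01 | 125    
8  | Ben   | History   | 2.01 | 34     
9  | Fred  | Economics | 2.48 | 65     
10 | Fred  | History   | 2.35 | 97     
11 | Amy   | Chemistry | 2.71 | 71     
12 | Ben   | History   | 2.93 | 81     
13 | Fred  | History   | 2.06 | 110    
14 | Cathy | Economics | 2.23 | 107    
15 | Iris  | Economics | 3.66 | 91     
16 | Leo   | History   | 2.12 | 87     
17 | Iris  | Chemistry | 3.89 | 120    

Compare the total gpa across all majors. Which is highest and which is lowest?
SELECT major, SUM(gpa)
FROM students
GROUP BY major
ORDER BY SUM(gpa)

All groups:
  Physics: 3.17
  Math: 3.27
  Biology: 3.36
  Chemistry: 8.61
  Economics: 11.81
  History: 17.28

Highest: History (17.28)
Lowest: Physics (3.17)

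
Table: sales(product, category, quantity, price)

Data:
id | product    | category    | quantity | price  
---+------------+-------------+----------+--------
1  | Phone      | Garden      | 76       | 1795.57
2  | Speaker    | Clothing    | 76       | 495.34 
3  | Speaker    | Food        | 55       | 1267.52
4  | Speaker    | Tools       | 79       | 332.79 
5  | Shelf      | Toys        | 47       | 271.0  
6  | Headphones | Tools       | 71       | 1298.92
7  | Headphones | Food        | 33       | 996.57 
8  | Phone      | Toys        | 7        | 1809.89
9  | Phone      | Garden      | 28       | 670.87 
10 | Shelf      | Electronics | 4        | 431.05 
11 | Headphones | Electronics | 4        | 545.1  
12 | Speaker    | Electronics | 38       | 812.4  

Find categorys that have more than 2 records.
SELECT category, COUNT(*) as cnt
FROM sales
GROUP BY category
HAVING COUNT(*) > 2

Result:
  Electronics: 3

Note: HAVING filters groups after aggregation, WHERE filters rows before.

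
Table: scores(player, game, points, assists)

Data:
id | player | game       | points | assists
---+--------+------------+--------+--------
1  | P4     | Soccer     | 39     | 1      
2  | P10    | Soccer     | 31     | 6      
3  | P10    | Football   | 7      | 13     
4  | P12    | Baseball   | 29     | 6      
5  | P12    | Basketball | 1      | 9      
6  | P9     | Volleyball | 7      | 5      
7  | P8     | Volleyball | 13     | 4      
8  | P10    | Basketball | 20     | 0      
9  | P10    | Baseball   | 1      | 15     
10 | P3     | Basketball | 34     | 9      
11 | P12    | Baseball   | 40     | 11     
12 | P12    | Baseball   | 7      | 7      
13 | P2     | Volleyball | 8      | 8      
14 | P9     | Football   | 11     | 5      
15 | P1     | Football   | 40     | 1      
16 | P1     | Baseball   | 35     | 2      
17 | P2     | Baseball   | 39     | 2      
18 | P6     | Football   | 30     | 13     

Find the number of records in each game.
SELECT game, COUNT(*) as count
FROM scores
GROUP BY game

Result:
  Baseball: 6
  Basketball: 3
  Football: 4
  Soccer: 2
  Volleyball: 3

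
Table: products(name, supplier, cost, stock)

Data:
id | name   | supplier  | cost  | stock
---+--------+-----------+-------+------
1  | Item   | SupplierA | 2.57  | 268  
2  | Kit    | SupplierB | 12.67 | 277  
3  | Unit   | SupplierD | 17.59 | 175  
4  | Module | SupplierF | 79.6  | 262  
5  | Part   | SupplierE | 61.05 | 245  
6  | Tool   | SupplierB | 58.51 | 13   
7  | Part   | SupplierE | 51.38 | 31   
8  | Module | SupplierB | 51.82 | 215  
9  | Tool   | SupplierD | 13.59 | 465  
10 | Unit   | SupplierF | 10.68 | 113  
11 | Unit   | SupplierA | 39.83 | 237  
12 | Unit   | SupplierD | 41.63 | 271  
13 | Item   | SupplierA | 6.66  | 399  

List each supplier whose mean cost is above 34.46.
SELECT supplier, AVG(cost)
FROM products
GROUP BY supplier
HAVING AVG(cost) > 34.46

Result:
  SupplierB: avg=41.00
  SupplierE: avg=56.22
  SupplierF: avg=45.14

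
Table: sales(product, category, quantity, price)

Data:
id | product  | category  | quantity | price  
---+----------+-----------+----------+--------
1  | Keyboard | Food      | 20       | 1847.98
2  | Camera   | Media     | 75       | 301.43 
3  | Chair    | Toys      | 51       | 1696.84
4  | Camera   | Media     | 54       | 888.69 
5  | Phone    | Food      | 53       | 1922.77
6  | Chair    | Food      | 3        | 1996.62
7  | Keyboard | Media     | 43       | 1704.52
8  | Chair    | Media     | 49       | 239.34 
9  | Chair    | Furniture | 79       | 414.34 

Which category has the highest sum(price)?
SELECT category, SUM(price) as val
FROM sales
GROUP BY category
ORDER BY val DESC
LIMIT 1

Result: Food with sum(price) = 5767.37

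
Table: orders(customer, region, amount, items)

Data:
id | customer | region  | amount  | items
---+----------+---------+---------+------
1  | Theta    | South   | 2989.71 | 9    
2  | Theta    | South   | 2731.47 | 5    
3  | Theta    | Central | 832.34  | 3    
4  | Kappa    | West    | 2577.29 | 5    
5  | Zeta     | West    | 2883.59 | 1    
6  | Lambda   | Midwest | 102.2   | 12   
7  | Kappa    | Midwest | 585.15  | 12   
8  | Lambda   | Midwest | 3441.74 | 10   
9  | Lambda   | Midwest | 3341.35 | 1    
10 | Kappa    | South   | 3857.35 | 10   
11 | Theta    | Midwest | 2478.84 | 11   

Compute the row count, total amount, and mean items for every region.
SELECT region,
       COUNT(*) as cnt,
       SUM(amount) as total_amount,
       AVG(items) as avg_items
FROM orders
GROUP BY region

Result:
  Central: 1 records, 832.34 total amount, 3.00 avg items
  Midwest: 5 records, 9949.28 total amount, 9.20 avg items
  South: 3 records, 9578.53 total amount, 8.00 avg items
  West: 2 records, 5460.88 total amount, 3.00 avg items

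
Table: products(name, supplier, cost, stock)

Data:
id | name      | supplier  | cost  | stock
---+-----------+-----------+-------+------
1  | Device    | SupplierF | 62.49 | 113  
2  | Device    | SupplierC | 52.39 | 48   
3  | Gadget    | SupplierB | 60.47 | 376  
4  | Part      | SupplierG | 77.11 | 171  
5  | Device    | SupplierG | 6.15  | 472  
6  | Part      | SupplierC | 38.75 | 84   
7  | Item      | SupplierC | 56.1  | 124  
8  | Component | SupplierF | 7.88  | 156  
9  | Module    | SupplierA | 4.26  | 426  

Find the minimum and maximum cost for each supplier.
SELECT supplier, MIN(cost), MAX(cost)
FROM products
GROUP BY supplier

Result:
  SupplierA: min=4.26, max=4.26
  SupplierB: min=60.47, max=60.47
  SupplierC: min=38.75, max=56.10
  SupplierF: min=7.88, max=62.49
  SupplierG: min=6.15, max=77.11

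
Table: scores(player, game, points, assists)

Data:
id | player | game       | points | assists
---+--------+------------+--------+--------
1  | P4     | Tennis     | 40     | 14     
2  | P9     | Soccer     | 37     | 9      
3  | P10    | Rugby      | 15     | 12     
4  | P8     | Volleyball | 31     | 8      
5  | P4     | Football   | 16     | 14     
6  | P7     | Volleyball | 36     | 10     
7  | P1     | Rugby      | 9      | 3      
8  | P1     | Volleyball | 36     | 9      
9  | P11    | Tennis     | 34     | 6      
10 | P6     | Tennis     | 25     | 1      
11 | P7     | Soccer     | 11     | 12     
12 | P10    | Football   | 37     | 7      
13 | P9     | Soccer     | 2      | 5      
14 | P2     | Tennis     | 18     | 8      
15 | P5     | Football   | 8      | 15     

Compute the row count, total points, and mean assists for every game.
SELECT game,
       COUNT(*) as cnt,
       SUM(points) as total_points,
       AVG(assists) as avg_assists
FROM scores
GROUP BY game

Result:
  Football: 3 records, 61 total points, 12.00 avg assists
  Rugby: 2 records, 24 total points, 7.50 avg assists
  Soccer: 3 records, 50 total points, 8.67 avg assists
  Tennis: 4 records, 117 total points, 7.25 avg assists
  Volleyball: 3 records, 103 total points, 9.00 avg assists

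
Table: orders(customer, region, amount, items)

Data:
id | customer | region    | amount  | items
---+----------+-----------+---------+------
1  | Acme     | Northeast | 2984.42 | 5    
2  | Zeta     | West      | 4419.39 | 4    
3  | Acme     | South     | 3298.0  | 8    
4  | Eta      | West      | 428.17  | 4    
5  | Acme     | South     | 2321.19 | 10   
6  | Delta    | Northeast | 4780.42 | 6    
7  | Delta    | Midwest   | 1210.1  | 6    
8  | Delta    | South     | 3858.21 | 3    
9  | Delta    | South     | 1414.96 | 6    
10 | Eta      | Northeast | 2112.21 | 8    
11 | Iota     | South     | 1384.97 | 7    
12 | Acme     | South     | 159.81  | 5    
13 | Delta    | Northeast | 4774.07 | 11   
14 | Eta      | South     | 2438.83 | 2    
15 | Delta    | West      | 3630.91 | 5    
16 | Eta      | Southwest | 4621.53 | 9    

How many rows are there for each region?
SELECT region, COUNT(*) as count
FROM orders
GROUP BY region

Result:
  Midwest: 1
  Northeast: 4
  South: 7
  Southwest: 1
  West: 3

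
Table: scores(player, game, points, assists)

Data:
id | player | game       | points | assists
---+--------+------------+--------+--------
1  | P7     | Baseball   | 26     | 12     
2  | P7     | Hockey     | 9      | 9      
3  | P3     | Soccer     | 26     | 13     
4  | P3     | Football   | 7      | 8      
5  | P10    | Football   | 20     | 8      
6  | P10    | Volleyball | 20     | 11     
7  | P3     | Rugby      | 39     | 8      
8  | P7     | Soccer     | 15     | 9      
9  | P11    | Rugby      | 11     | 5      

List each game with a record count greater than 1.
SELECT game, COUNT(*) as cnt
FROM scores
GROUP BY game
HAVING COUNT(*) > 1

Result:
  Football: 2
  Rugby: 2
  Soccer: 2

Note: HAVING filters groups after aggregation, WHERE filters rows before.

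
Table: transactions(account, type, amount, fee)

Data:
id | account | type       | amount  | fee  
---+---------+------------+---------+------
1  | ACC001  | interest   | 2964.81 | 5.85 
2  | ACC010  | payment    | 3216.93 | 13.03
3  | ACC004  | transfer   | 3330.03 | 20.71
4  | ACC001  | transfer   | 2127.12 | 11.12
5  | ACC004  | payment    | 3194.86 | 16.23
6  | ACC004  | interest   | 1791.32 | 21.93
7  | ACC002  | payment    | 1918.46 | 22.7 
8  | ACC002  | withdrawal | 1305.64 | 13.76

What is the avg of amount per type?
SELECT type, AVG(amount) as result
FROM transactions
GROUP BY type

Result:
  interest: 2378.07
  payment: 2776.75
  transfer: 2728.58
  withdrawal: 1305.64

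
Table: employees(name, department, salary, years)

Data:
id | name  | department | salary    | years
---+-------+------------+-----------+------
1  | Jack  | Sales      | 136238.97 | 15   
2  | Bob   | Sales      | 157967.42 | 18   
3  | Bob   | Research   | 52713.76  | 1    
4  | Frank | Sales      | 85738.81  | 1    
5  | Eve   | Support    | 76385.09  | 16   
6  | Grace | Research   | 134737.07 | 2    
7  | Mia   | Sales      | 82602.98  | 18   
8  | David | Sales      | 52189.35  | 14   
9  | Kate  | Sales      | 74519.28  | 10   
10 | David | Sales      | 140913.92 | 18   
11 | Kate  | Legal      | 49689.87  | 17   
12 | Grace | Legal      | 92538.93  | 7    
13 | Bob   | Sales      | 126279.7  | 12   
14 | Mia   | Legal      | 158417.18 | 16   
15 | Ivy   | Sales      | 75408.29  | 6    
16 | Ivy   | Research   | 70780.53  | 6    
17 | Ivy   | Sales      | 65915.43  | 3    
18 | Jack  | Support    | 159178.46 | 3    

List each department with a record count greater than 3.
SELECT department, COUNT(*) as cnt
FROM employees
GROUP BY department
HAVING COUNT(*) > 3

Result:
  Sales: 10

Note: HAVING filters groups after aggregation, WHERE filters rows before.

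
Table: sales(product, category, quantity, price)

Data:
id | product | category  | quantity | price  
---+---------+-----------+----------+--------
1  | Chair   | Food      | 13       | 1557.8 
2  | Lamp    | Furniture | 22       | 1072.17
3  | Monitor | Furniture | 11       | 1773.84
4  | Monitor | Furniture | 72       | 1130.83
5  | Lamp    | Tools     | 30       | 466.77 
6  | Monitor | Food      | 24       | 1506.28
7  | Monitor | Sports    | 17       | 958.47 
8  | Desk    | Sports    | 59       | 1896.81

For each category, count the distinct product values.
SELECT category, COUNT(DISTINCT product)
FROM sales
GROUP BY category

Result:
  Food: 2 distinct
  Furniture: 2 distinct
  Sports: 2 distinct
  Tools: 1 distinct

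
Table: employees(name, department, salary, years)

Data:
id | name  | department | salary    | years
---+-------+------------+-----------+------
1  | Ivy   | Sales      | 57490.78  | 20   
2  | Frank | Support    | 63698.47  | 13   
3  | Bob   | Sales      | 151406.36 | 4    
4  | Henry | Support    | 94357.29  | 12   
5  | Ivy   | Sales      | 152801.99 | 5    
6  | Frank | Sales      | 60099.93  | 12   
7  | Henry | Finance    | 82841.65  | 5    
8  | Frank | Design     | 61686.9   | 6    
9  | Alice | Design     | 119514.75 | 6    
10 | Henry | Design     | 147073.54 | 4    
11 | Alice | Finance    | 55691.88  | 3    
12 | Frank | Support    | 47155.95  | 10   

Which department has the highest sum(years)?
SELECT department, SUM(years) as val
FROM employees
GROUP BY department
ORDER BY val DESC
LIMIT 1

Result: Sales with sum(years) = 41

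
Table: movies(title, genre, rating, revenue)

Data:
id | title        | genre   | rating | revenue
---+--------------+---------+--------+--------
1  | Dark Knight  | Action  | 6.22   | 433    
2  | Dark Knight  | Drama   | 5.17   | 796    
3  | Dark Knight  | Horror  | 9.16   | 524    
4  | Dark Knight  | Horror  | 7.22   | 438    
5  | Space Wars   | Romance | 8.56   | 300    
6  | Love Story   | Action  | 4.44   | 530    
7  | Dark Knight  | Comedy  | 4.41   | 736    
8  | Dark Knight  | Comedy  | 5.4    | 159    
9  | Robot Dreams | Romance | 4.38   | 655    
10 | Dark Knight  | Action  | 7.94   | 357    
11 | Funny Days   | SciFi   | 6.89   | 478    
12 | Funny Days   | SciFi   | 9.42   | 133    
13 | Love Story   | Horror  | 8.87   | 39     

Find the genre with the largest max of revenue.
SELECT genre, MAX(revenue) as val
FROM movies
GROUP BY genre
ORDER BY val DESC
LIMIT 1

Result: Drama with max(revenue) = 796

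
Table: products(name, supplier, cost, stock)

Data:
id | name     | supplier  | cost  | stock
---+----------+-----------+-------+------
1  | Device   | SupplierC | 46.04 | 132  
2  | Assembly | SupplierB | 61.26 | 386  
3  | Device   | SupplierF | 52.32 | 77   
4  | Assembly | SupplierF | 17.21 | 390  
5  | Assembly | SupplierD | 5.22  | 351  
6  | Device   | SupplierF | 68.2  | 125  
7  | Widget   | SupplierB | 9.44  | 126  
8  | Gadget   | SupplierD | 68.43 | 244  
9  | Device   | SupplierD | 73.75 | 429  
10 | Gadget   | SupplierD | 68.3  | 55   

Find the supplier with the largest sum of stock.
SELECT supplier, SUM(stock) as val
FROM products
GROUP BY supplier
ORDER BY val DESC
LIMIT 1

Result: SupplierD with sum(stock) = 1079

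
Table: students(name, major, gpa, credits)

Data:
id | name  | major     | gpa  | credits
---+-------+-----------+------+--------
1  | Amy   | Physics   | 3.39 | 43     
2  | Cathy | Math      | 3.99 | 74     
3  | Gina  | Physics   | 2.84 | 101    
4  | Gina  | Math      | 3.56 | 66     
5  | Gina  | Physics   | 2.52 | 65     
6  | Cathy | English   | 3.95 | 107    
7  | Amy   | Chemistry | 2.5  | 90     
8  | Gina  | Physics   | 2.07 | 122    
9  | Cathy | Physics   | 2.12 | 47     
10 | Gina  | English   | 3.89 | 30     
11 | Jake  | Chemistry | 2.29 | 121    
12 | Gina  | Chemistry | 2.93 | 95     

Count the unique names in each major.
SELECT major, COUNT(DISTINCT name)
FROM students
GROUP BY major

Result:
  Chemistry: 3 distinct
  English: 2 distinct
  Math: 2 distinct
  Physics: 3 distinct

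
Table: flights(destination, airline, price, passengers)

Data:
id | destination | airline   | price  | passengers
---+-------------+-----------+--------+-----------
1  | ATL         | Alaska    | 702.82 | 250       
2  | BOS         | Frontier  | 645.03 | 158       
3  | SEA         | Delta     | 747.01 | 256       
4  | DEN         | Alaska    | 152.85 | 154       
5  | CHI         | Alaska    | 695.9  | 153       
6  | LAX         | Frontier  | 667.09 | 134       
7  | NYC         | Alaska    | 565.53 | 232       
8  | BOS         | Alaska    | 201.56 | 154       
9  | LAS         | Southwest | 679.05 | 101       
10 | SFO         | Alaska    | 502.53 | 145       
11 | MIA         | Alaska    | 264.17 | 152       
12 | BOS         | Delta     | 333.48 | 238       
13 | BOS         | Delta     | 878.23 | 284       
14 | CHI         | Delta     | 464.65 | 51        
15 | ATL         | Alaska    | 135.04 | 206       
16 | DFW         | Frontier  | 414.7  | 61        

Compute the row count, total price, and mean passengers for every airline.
SELECT airline,
       COUNT(*) as cnt,
       SUM(price) as total_price,
       AVG(passengers) as avg_passengers
FROM flights
GROUP BY airline

Result:
  Alaska: 8 records, 3220.40 total price, 180.75 avg passengers
  Delta: 4 records, 2423.37 total price, 207.25 avg passengers
  Frontier: 3 records, 1726.82 total price, 117.67 avg passengers
  Southwest: 1 records, 679.05 total price, 101.00 avg passengers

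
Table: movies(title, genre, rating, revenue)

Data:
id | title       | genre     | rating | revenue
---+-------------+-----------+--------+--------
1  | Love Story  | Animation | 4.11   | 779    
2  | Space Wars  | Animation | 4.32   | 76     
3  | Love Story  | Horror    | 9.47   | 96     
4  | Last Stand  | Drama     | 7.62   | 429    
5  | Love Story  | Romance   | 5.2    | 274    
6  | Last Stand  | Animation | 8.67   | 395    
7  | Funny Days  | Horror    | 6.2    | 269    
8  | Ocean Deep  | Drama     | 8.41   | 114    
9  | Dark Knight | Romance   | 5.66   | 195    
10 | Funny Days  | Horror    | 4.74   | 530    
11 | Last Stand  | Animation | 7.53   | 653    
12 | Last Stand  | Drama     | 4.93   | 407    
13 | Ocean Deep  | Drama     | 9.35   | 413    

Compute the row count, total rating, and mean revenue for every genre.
SELECT genre,
       COUNT(*) as cnt,
       SUM(rating) as total_rating,
       AVG(revenue) as avg_revenue
FROM movies
GROUP BY genre

Result:
  Animation: 4 records, 24.63 total rating, 475.75 avg revenue
  Drama: 4 records, 30.31 total rating, 340.75 avg revenue
  Horror: 3 records, 20.41 total rating, 298.33 avg revenue
  Romance: 2 records, 10.86 total rating, 234.50 avg revenue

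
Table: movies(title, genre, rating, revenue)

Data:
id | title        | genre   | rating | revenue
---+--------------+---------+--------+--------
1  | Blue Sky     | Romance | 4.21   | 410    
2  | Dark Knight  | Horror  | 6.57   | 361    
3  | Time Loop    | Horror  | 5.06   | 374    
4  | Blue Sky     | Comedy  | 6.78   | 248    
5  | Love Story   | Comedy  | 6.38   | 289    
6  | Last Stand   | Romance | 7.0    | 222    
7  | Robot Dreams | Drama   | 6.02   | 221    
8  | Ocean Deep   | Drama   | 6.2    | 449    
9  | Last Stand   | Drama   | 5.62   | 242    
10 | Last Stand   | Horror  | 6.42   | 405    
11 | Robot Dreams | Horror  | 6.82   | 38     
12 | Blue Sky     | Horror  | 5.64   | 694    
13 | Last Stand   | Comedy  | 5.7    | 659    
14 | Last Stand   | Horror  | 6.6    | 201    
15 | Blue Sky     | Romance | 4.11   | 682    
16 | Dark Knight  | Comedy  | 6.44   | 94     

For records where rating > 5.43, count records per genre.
SELECT genre, COUNT(*)
FROM movies
WHERE rating > 5.43
GROUP BY genre

Note: WHERE filters rows before grouping.

Result:
  Comedy: 4
  Drama: 3
  Horror: 5
  Romance: 1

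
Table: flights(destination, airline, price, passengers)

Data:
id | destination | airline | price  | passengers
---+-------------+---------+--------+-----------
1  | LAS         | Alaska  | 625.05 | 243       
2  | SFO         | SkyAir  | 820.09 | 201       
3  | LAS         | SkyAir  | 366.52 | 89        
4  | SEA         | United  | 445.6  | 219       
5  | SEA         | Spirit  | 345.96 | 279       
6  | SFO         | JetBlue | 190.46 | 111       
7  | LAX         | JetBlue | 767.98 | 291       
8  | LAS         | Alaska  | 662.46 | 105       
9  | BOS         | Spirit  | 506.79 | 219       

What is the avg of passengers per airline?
SELECT airline, AVG(passengers) as result
FROM flights
GROUP BY airline

Result:
  Alaska: 174.00
  JetBlue: 201.00
  SkyAir: 145.00
  Spirit: 249.00
  United: 219.00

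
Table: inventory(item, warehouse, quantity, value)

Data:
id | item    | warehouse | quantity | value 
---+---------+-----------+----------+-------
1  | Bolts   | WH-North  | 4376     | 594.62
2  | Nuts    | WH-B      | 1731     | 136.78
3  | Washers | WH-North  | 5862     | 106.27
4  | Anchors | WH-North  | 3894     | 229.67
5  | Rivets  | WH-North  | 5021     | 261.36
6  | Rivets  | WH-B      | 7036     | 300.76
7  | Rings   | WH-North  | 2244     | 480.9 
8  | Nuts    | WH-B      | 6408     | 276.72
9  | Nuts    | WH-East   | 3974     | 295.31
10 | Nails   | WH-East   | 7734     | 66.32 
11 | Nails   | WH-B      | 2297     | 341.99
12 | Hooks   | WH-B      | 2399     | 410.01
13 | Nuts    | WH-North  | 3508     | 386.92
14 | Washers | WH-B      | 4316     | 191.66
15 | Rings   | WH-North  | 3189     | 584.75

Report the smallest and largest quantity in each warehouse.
SELECT warehouse, MIN(quantity), MAX(quantity)
FROM inventory
GROUP BY warehouse

Result:
  WH-B: min=1731, max=7036
  WH-East: min=3974, max=7734
  WH-North: min=2244, max=5862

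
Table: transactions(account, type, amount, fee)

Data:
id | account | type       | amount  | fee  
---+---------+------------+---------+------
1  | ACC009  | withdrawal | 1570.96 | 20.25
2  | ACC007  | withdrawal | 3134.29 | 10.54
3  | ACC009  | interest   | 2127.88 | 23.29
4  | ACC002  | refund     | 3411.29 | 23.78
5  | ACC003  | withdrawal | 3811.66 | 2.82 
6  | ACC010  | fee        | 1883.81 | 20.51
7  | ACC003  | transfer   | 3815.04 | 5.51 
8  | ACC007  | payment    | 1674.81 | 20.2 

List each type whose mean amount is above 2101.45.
SELECT type, AVG(amount)
FROM transactions
GROUP BY type
HAVING AVG(amount) > 2101.45

Result:
  interest: avg=2127.88
  refund: avg=3411.29
  transfer: avg=3815.04
  withdrawal: avg=2838.97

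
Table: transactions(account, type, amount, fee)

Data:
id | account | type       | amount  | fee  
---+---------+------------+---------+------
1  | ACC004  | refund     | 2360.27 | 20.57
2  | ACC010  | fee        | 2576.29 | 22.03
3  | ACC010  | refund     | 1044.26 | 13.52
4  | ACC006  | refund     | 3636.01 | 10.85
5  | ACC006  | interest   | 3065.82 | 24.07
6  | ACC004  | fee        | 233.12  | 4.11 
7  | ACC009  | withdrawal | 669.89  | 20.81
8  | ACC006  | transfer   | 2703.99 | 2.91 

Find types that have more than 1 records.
SELECT type, COUNT(*) as cnt
FROM transactions
GROUP BY type
HAVING COUNT(*) > 1

Result:
  fee: 2
  refund: 3

Note: HAVING filters groups after aggregation, WHERE filters rows before.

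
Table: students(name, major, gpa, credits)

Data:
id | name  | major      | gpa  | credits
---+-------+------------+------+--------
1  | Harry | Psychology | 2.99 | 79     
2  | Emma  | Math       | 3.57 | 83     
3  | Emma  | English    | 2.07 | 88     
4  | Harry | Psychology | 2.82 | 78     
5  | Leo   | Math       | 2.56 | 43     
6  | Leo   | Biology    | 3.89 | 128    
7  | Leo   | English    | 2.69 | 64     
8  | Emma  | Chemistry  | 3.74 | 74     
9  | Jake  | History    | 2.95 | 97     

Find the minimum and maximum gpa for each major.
SELECT major, MIN(gpa), MAX(gpa)
FROM students
GROUP BY major

Result:
  Biology: min=3.89, max=3.89
  Chemistry: min=3.74, max=3.74
  English: min=2.07, max=2.69
  History: min=2.95, max=2.95
  Math: min=2.56, max=3.57
  Psychology: min=2.82, max=2.99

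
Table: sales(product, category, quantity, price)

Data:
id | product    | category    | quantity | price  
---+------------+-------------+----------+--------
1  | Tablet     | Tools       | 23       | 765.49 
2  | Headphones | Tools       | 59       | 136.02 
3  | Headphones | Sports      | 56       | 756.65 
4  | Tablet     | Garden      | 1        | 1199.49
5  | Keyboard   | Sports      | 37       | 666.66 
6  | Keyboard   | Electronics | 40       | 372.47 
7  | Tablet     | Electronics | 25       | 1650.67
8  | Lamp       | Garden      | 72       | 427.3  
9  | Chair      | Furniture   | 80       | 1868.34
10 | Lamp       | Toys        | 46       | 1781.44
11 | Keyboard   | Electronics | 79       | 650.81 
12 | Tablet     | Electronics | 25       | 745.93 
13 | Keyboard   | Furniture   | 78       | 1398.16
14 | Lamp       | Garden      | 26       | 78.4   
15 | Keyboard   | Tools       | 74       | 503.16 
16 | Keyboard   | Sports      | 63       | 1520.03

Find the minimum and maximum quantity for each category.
SELECT category, MIN(quantity), MAX(quantity)
FROM sales
GROUP BY category

Result:
  Electronics: min=25, max=79
  Furniture: min=78, max=80
  Garden: min=1, max=72
  Sports: min=37, max=63
  Tools: min=23, max=74
  Toys: min=46, max=46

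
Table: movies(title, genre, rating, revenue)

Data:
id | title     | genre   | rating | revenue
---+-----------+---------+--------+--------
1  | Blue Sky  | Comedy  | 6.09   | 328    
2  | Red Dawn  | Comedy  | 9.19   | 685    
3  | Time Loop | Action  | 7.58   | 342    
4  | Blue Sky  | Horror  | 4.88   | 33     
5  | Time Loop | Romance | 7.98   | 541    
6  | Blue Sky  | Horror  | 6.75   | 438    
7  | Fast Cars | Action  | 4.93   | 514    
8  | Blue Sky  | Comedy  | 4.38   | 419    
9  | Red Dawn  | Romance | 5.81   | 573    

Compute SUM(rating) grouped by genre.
SELECT genre, SUM(rating) as result
FROM movies
GROUP BY genre

Result:
  Action: 12.51
  Comedy: 19.66
  Horror: 11.63
  Romance: 13.79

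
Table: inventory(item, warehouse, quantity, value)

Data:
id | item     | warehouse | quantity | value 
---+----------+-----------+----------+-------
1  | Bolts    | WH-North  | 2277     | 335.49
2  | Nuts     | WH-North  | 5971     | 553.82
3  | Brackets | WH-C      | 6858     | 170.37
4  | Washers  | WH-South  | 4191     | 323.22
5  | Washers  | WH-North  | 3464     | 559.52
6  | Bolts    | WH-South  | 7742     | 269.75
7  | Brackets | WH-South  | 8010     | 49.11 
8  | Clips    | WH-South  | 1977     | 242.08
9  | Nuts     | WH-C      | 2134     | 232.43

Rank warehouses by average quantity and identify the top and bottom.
SELECT warehouse, AVG(quantity)
FROM inventory
GROUP BY warehouse
ORDER BY AVG(quantity)

All groups:
  WH-North: 3904.00
  WH-C: 4496.00
  WH-South: 5480.00

Highest: WH-South (5480.00)
Lowest: WH-North (3904.00)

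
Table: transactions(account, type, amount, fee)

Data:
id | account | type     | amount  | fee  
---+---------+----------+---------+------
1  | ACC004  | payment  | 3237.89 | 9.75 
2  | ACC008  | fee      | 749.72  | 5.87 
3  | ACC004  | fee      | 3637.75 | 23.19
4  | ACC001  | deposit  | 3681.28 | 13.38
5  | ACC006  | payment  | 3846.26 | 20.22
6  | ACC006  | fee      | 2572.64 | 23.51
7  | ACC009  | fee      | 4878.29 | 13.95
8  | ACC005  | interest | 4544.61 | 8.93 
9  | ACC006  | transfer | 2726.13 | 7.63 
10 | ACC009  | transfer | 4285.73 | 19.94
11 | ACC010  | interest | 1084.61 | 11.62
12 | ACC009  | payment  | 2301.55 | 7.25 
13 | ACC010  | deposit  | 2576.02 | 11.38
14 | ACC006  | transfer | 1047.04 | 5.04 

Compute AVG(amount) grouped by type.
SELECT type, AVG(amount) as result
FROM transactions
GROUP BY type

Result:
  deposit: 3128.65
  fee: 2959.60
  interest: 2814.61
  payment: 3128.57
  transfer: 2686.30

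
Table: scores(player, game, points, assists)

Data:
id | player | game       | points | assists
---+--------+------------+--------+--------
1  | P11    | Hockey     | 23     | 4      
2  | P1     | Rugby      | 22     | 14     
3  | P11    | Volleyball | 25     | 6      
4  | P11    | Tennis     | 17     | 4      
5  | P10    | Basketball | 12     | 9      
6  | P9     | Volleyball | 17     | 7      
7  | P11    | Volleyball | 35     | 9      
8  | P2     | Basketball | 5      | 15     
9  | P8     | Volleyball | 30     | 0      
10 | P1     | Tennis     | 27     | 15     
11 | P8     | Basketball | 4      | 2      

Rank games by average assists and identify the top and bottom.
SELECT game, AVG(assists)
FROM scores
GROUP BY game
ORDER BY AVG(assists)

All groups:
  Hockey: 4.00
  Volleyball: 5.50
  Basketball: 8.67
  Tennis: 9.50
  Rugby: 14.00

Highest: Rugby (14.00)
Lowest: Hockey (4.00)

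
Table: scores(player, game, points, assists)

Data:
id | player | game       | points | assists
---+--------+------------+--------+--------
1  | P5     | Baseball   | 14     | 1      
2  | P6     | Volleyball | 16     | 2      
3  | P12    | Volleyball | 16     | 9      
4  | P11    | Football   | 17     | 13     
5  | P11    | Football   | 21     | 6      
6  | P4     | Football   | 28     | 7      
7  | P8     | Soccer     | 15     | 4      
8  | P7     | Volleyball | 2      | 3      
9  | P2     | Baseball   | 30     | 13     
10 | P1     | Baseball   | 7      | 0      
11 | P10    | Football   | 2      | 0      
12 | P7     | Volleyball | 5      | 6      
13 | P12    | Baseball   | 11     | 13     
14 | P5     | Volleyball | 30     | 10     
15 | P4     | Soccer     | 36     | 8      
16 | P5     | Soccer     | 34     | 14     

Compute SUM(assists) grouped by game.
SELECT game, SUM(assists) as result
FROM scores
GROUP BY game

Result:
  Baseball: 27
  Football: 26
  Soccer: 26
  Volleyball: 30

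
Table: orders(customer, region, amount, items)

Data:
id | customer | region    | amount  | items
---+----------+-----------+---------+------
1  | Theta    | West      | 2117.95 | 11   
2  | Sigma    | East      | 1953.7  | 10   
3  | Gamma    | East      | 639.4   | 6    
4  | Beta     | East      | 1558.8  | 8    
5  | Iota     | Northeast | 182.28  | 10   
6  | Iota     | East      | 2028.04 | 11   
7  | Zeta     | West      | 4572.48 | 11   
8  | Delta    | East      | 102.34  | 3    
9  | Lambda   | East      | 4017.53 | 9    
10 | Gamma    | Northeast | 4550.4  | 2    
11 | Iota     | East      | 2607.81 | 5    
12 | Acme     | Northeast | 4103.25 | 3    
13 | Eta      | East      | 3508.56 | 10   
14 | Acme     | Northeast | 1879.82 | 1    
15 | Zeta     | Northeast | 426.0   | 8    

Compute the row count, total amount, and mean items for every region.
SELECT region,
       COUNT(*) as cnt,
       SUM(amount) as total_amount,
       AVG(items) as avg_items
FROM orders
GROUP BY region

Result:
  East: 8 records, 16416.18 total amount, 7.75 avg items
  Northeast: 5 records, 11141.75 total amount, 4.80 avg items
  West: 2 records, 6690.43 total amount, 11.00 avg items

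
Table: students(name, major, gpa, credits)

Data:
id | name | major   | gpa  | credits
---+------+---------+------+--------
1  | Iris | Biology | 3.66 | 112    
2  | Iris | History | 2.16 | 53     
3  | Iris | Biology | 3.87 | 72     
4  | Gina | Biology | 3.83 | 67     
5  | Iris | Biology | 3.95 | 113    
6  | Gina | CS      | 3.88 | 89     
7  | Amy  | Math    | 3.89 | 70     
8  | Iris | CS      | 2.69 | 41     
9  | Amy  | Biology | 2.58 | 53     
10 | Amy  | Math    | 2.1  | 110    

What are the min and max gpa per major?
SELECT major, MIN(gpa), MAX(gpa)
FROM students
GROUP BY major

Result:
  Biology: min=2.58, max=3.95
  CS: min=2.69, max=3.88
  History: min=2.16, max=2.16
  Math: min=2.10, max=3.89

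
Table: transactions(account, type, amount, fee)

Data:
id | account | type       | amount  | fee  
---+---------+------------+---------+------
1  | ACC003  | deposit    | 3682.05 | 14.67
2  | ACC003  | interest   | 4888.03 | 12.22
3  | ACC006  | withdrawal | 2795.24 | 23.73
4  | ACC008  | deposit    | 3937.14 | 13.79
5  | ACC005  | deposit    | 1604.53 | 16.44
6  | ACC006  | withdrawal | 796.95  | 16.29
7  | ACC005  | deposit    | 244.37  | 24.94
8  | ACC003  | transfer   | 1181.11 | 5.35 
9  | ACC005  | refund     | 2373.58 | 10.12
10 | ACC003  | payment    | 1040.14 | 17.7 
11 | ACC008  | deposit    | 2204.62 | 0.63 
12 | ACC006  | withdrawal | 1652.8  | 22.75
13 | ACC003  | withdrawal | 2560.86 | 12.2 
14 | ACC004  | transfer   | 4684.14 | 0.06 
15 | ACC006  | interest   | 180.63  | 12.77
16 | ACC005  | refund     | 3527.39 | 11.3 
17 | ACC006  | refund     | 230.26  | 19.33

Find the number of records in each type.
SELECT type, COUNT(*) as count
FROM transactions
GROUP BY type

Result:
  deposit: 5
  interest: 2
  payment: 1
  refund: 3
  transfer: 2
  withdrawal: 4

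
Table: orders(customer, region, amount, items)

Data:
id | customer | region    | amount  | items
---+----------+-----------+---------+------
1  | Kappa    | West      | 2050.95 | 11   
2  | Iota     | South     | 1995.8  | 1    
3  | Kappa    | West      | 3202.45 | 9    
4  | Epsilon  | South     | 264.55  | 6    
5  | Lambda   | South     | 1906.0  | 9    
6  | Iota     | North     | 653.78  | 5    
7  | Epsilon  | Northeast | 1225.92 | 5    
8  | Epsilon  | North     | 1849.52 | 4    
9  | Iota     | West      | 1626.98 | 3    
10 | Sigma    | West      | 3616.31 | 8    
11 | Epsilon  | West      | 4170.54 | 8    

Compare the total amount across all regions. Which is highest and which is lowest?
SELECT region, SUM(amount)
FROM orders
GROUP BY region
ORDER BY SUM(amount)

All groups:
  Northeast: 1225.92
  North: 2503.30
  South: 4166.35
  West: 14667.23

Highest: West (14667.23)
Lowest: Northeast (1225.92)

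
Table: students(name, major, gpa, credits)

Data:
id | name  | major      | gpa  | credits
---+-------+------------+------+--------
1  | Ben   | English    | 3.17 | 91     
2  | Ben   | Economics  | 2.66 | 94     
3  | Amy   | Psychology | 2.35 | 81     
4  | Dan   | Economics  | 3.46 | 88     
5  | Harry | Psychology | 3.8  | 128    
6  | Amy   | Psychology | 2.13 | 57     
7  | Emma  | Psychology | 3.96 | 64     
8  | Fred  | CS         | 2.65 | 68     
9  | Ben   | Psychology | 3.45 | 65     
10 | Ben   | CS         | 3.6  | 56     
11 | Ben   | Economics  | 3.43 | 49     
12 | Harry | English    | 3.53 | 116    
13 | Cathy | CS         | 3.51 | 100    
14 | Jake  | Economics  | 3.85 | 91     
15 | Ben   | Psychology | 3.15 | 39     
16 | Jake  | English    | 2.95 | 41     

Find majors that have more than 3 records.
SELECT major, COUNT(*) as cnt
FROM students
GROUP BY major
HAVING COUNT(*) > 3

Result:
  Economics: 4
  Psychology: 6

Note: HAVING filters groups after aggregation, WHERE filters rows before.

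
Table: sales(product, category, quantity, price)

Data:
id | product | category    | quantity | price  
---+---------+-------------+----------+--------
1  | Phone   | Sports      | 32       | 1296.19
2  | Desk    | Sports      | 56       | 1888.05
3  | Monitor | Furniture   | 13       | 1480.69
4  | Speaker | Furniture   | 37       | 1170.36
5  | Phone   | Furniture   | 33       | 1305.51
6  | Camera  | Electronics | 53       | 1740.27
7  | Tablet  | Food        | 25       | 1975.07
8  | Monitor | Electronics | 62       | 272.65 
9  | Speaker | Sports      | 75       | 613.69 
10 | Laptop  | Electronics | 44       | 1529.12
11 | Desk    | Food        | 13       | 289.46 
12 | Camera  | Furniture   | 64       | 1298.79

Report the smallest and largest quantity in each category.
SELECT category, MIN(quantity), MAX(quantity)
FROM sales
GROUP BY category

Result:
  Electronics: min=44, max=62
  Food: min=13, max=25
  Furniture: min=13, max=64
  Sports: min=32, max=75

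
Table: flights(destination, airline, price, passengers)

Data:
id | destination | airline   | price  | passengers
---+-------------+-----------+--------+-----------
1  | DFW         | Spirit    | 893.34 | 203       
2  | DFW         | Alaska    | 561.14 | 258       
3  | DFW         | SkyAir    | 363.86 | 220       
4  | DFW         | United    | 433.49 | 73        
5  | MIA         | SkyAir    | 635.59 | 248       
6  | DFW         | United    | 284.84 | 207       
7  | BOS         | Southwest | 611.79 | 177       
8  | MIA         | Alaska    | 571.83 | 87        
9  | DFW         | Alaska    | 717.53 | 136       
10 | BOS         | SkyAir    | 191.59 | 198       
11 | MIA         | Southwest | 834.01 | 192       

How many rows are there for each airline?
SELECT airline, COUNT(*) as count
FROM flights
GROUP BY airline

Result:
  Alaska: 3
  SkyAir: 3
  Southwest: 2
  Spirit: 1
  United: 2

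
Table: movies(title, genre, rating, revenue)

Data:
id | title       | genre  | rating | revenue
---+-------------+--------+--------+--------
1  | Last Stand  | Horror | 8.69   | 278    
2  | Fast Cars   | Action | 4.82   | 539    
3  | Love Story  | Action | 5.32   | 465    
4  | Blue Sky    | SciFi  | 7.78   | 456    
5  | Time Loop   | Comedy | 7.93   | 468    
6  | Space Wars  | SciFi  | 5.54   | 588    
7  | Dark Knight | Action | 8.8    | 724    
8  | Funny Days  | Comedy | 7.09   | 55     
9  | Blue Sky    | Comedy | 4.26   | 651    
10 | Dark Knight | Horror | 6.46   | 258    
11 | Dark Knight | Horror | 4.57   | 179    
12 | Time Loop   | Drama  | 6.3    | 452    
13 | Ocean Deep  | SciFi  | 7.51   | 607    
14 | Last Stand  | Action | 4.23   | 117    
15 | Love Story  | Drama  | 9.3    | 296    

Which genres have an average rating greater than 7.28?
SELECT genre, AVG(rating)
FROM movies
GROUP BY genre
HAVING AVG(rating) > 7.28

Result:
  Drama: avg=7.80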